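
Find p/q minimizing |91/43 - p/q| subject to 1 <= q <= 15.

19/9

Expand x = 91/43 as a continued fraction with the Euclidean algorithm:
  91 = 2*43 + 5, so a_0 = 2.
  43 = 8*5 + 3, so a_1 = 8.
  5 = 1*3 + 2, so a_2 = 1.
  3 = 1*2 + 1, so a_3 = 1.
  2 = 2*1 + 0, so a_4 = 2.
so x = [2; 8, 1, 1, 2].
Convergents (p_i = a_i*p_{i-1} + p_{i-2}, q_i = a_i*q_{i-1} + q_{i-2} with p_{-2}=0, p_{-1}=1, q_{-2}=1, q_{-1}=0), until the denominator exceeds 15:
  i=0: a_0=2, p_0 = 2*1 + 0 = 2, q_0 = 2*0 + 1 = 1.
  i=1: a_1=8, p_1 = 8*2 + 1 = 17, q_1 = 8*1 + 0 = 8.
  i=2: a_2=1, p_2 = 1*17 + 2 = 19, q_2 = 1*8 + 1 = 9.
  i=3: a_3=1, p_3 = 1*19 + 17 = 36, q_3 = 1*9 + 8 = 17.
q_3 = 17 > 15, so the last convergent with denominator <= 15 is p_2/q_2 = 19/9.
The closest fraction with denominator <= 15 is either p_2/q_2 or the intermediate fraction (k*p_2 + p_1)/(k*q_2 + q_1) with the largest k >= 1 whose denominator stays <= 15; these approach x as k grows, and every other convergent or intermediate fraction in range is farther away.
Largest k: floor((15 - q_1)/q_2) = floor((15 - 8)/9) = 0.
Since k = 0, no intermediate fraction beyond p_2/q_2 has denominator <= 15, so the convergent 19/9 is the closest (its error is |91*9 - 19*43|/(43*9) = 2/387).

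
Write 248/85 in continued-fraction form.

[2; 1, 11, 7]

Run the Euclidean algorithm on 248 and 85; the successive quotients are the partial quotients a_0, a_1, ... (each step inverts the fractional part left over by the previous one):
  248 = 2*85 + 78, so a_0 = 2.
  85 = 1*78 + 7, so a_1 = 1.
  78 = 11*7 + 1, so a_2 = 11.
  7 = 7*1 + 0, so a_3 = 7.
The remainder reaches 0 after 4 divisions, so the expansion has 4 partial quotients, read off in order.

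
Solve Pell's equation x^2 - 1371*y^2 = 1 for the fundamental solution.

First expand sqrt(1371) as a continued fraction. With x_i = (sqrt(1371) + m_i)/d_i and (m_0, d_0) = (0, 1): a_0 = floor(sqrt(1371)) = 37, since 37^2 = 1369 <= 1371 < 1444 = 38^2.
Iterate m_{i+1} = d_i*a_i - m_i, d_{i+1} = (1371 - m_{i+1}^2)/d_i, a_{i+1} = floor((a_0 + m_{i+1})/d_{i+1}):
  m_1 = 1*37 - 0 = 37, d_1 = (1371 - 37^2)/1 = 2/1 = 2, a_1 = floor((37 + 37)/2) = 37.
  m_2 = 2*37 - 37 = 37, d_2 = (1371 - 37^2)/2 = 2/2 = 1, a_2 = floor((37 + 37)/1) = 74.
  m_3 = 1*74 - 37 = 37, d_3 = (1371 - 37^2)/1 = 2/1 = 2: (m_3, d_3) = (m_1, d_1) = (37, 2), so from here the quotients repeat a_1, a_2; the period length is 2.
So sqrt(1371) = [37; (37, 74)] with period length k = 2.
k is even, so the fundamental solution of x^2 - 1371y^2 = 1 is (p_{k-1}, q_{k-1}) = (p_1, q_1); compute convergents through index 1.
Convergents (p_i = a_i*p_{i-1} + p_{i-2}, q_i = a_i*q_{i-1} + q_{i-2} with p_{-2}=0, p_{-1}=1, q_{-2}=1, q_{-1}=0):
  i=0: a_0=37, p_0 = 37*1 + 0 = 37, q_0 = 37*0 + 1 = 1.
  i=1: a_1=37, p_1 = 37*37 + 1 = 1370, q_1 = 37*1 + 0 = 37.
Check: 1370^2 - 1371*37^2 = 1876900 - 1876899 = 1, so (x, y) = (1370, 37) solves the equation, and by the theorem it is the least positive solution.

(x, y) = (1370, 37)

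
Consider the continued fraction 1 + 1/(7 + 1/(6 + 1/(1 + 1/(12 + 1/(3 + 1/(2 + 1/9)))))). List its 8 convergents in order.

Using the convergent recurrence p_i = a_i*p_{i-1} + p_{i-2}, q_i = a_i*q_{i-1} + q_{i-2} with p_{-2}=0, p_{-1}=1, q_{-2}=1, q_{-1}=0:
  i=0: a_0=1, p_0 = 1*1 + 0 = 1, q_0 = 1*0 + 1 = 1.
  i=1: a_1=7, p_1 = 7*1 + 1 = 8, q_1 = 7*1 + 0 = 7.
  i=2: a_2=6, p_2 = 6*8 + 1 = 49, q_2 = 6*7 + 1 = 43.
  i=3: a_3=1, p_3 = 1*49 + 8 = 57, q_3 = 1*43 + 7 = 50.
  i=4: a_4=12, p_4 = 12*57 + 49 = 733, q_4 = 12*50 + 43 = 643.
  i=5: a_5=3, p_5 = 3*733 + 57 = 2256, q_5 = 3*643 + 50 = 1979.
  i=6: a_6=2, p_6 = 2*2256 + 733 = 5245, q_6 = 2*1979 + 643 = 4601.
  i=7: a_7=9, p_7 = 9*5245 + 2256 = 49461, q_7 = 9*4601 + 1979 = 43388.

1/1, 8/7, 49/43, 57/50, 733/643, 2256/1979, 5245/4601, 49461/43388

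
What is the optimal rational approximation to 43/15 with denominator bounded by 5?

Expand x = 43/15 as a continued fraction with the Euclidean algorithm:
  43 = 2*15 + 13, so a_0 = 2.
  15 = 1*13 + 2, so a_1 = 1.
  13 = 6*2 + 1, so a_2 = 6.
  2 = 2*1 + 0, so a_3 = 2.
so x = [2; 1, 6, 2].
Convergents (p_i = a_i*p_{i-1} + p_{i-2}, q_i = a_i*q_{i-1} + q_{i-2} with p_{-2}=0, p_{-1}=1, q_{-2}=1, q_{-1}=0), until the denominator exceeds 5:
  i=0: a_0=2, p_0 = 2*1 + 0 = 2, q_0 = 2*0 + 1 = 1.
  i=1: a_1=1, p_1 = 1*2 + 1 = 3, q_1 = 1*1 + 0 = 1.
  i=2: a_2=6, p_2 = 6*3 + 2 = 20, q_2 = 6*1 + 1 = 7.
q_2 = 7 > 5, so the last convergent with denominator <= 5 is p_1/q_1 = 3/1.
The closest fraction with denominator <= 5 is either p_1/q_1 or the intermediate fraction (k*p_1 + p_0)/(k*q_1 + q_0) with the largest k >= 1 whose denominator stays <= 5; these approach x as k grows, and every other convergent or intermediate fraction in range is farther away.
Largest k: floor((5 - q_0)/q_1) = floor((5 - 1)/1) = 4.
That gives (4*3 + 2)/(4*1 + 1) = 14/5.
Compare the errors: |x - 3/1| = |43*1 - 3*15|/(15*1) = 2/15, and |x - 14/5| = |43*5 - 14*15|/(15*5) = 5/75.
Cross-multiplying, 5*15 = 75 < 150 = 2*75, so 5/75 is smaller: the intermediate fraction 14/5 is closer to x than 3/1.

14/5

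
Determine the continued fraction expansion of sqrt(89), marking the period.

Write x_i = (sqrt(89) + m_i)/d_i with (m_0, d_0) = (0, 1). a_0 = floor(sqrt(89)) = 9, since 9^2 = 81 <= 89 < 100 = 10^2.
Iterate m_{i+1} = d_i*a_i - m_i, d_{i+1} = (89 - m_{i+1}^2)/d_i, a_{i+1} = floor((a_0 + m_{i+1})/d_{i+1}):
  m_1 = 1*9 - 0 = 9, d_1 = (89 - 9^2)/1 = 8/1 = 8, a_1 = floor((9 + 9)/8) = 2.
  m_2 = 8*2 - 9 = 7, d_2 = (89 - 7^2)/8 = 40/8 = 5, a_2 = floor((9 + 7)/5) = 3.
  m_3 = 5*3 - 7 = 8, d_3 = (89 - 8^2)/5 = 25/5 = 5, a_3 = floor((9 + 8)/5) = 3.
  m_4 = 5*3 - 8 = 7, d_4 = (89 - 7^2)/5 = 40/5 = 8, a_4 = floor((9 + 7)/8) = 2.
  m_5 = 8*2 - 7 = 9, d_5 = (89 - 9^2)/8 = 8/8 = 1, a_5 = floor((9 + 9)/1) = 18.
  m_6 = 1*18 - 9 = 9, d_6 = (89 - 9^2)/1 = 8/1 = 8: (m_6, d_6) = (m_1, d_1) = (9, 8), so from here the quotients repeat a_1, ..., a_5; the period length is 5.
Hence the expansion of sqrt(89) is a_0 = 9 followed by the repeating block 2, 3, 3, 2, 18 (period 5).

[9; (2, 3, 3, 2, 18)]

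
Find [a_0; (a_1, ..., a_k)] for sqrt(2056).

Write x_i = (sqrt(2056) + m_i)/d_i with (m_0, d_0) = (0, 1). a_0 = floor(sqrt(2056)) = 45, since 45^2 = 2025 <= 2056 < 2116 = 46^2.
Iterate m_{i+1} = d_i*a_i - m_i, d_{i+1} = (2056 - m_{i+1}^2)/d_i, a_{i+1} = floor((a_0 + m_{i+1})/d_{i+1}):
  m_1 = 1*45 - 0 = 45, d_1 = (2056 - 45^2)/1 = 31/1 = 31, a_1 = floor((45 + 45)/31) = 2.
  m_2 = 31*2 - 45 = 17, d_2 = (2056 - 17^2)/31 = 1767/31 = 57, a_2 = floor((45 + 17)/57) = 1.
  m_3 = 57*1 - 17 = 40, d_3 = (2056 - 40^2)/57 = 456/57 = 8, a_3 = floor((45 + 40)/8) = 10.
  m_4 = 8*10 - 40 = 40, d_4 = (2056 - 40^2)/8 = 456/8 = 57, a_4 = floor((45 + 40)/57) = 1.
  m_5 = 57*1 - 40 = 17, d_5 = (2056 - 17^2)/57 = 1767/57 = 31, a_5 = floor((45 + 17)/31) = 2.
  m_6 = 31*2 - 17 = 45, d_6 = (2056 - 45^2)/31 = 31/31 = 1, a_6 = floor((45 + 45)/1) = 90.
  m_7 = 1*90 - 45 = 45, d_7 = (2056 - 45^2)/1 = 31/1 = 31: (m_7, d_7) = (m_1, d_1) = (45, 31), so from here the quotients repeat a_1, ..., a_6; the period length is 6.
Hence the expansion of sqrt(2056) is a_0 = 45 followed by the repeating block 2, 1, 10, 1, 2, 90 (period 6).

[45; (2, 1, 10, 1, 2, 90)]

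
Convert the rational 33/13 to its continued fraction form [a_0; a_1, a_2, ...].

Run the Euclidean algorithm on 33 and 13; the successive quotients are the partial quotients a_0, a_1, ... (each step inverts the fractional part left over by the previous one):
  33 = 2*13 + 7, so a_0 = 2.
  13 = 1*7 + 6, so a_1 = 1.
  7 = 1*6 + 1, so a_2 = 1.
  6 = 6*1 + 0, so a_3 = 6.
The remainder reaches 0 after 4 divisions, so the expansion has 4 partial quotients, read off in order.

[2; 1, 1, 6]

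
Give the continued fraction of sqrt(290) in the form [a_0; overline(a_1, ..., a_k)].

[17; overline(34)]

Write x_i = (sqrt(290) + m_i)/d_i with (m_0, d_0) = (0, 1). a_0 = floor(sqrt(290)) = 17, since 17^2 = 289 <= 290 < 324 = 18^2.
Iterate m_{i+1} = d_i*a_i - m_i, d_{i+1} = (290 - m_{i+1}^2)/d_i, a_{i+1} = floor((a_0 + m_{i+1})/d_{i+1}):
  m_1 = 1*17 - 0 = 17, d_1 = (290 - 17^2)/1 = 1/1 = 1, a_1 = floor((17 + 17)/1) = 34.
  m_2 = 1*34 - 17 = 17, d_2 = (290 - 17^2)/1 = 1/1 = 1: (m_2, d_2) = (m_1, d_1) = (17, 1), so from here the quotient a_1 repeats; the period length is 1.
Hence the expansion of sqrt(290) is a_0 = 17 followed by the repeating block 34 (period 1).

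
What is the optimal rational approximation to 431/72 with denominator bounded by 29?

6/1

Expand x = 431/72 as a continued fraction with the Euclidean algorithm:
  431 = 5*72 + 71, so a_0 = 5.
  72 = 1*71 + 1, so a_1 = 1.
  71 = 71*1 + 0, so a_2 = 71.
so x = [5; 1, 71].
Convergents (p_i = a_i*p_{i-1} + p_{i-2}, q_i = a_i*q_{i-1} + q_{i-2} with p_{-2}=0, p_{-1}=1, q_{-2}=1, q_{-1}=0), until the denominator exceeds 29:
  i=0: a_0=5, p_0 = 5*1 + 0 = 5, q_0 = 5*0 + 1 = 1.
  i=1: a_1=1, p_1 = 1*5 + 1 = 6, q_1 = 1*1 + 0 = 1.
  i=2: a_2=71, p_2 = 71*6 + 5 = 431, q_2 = 71*1 + 1 = 72.
q_2 = 72 > 29, so the last convergent with denominator <= 29 is p_1/q_1 = 6/1.
The closest fraction with denominator <= 29 is either p_1/q_1 or the intermediate fraction (k*p_1 + p_0)/(k*q_1 + q_0) with the largest k >= 1 whose denominator stays <= 29; these approach x as k grows, and every other convergent or intermediate fraction in range is farther away.
Largest k: floor((29 - q_0)/q_1) = floor((29 - 1)/1) = 28.
That gives (28*6 + 5)/(28*1 + 1) = 173/29.
Compare the errors: |x - 6/1| = |431*1 - 6*72|/(72*1) = 1/72, and |x - 173/29| = |431*29 - 173*72|/(72*29) = 43/2088.
Cross-multiplying, 1*2088 = 2088 < 3096 = 43*72, so 1/72 is smaller: the convergent 6/1 is closer to x than 173/29.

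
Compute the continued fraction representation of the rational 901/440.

Run the Euclidean algorithm on 901 and 440; the successive quotients are the partial quotients a_0, a_1, ... (each step inverts the fractional part left over by the previous one):
  901 = 2*440 + 21, so a_0 = 2.
  440 = 20*21 + 20, so a_1 = 20.
  21 = 1*20 + 1, so a_2 = 1.
  20 = 20*1 + 0, so a_3 = 20.
The remainder reaches 0 after 4 divisions, so the expansion has 4 partial quotients, read off in order.

[2; 20, 1, 20]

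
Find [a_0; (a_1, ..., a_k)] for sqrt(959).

Write x_i = (sqrt(959) + m_i)/d_i with (m_0, d_0) = (0, 1). a_0 = floor(sqrt(959)) = 30, since 30^2 = 900 <= 959 < 961 = 31^2.
Iterate m_{i+1} = d_i*a_i - m_i, d_{i+1} = (959 - m_{i+1}^2)/d_i, a_{i+1} = floor((a_0 + m_{i+1})/d_{i+1}):
  m_1 = 1*30 - 0 = 30, d_1 = (959 - 30^2)/1 = 59/1 = 59, a_1 = floor((30 + 30)/59) = 1.
  m_2 = 59*1 - 30 = 29, d_2 = (959 - 29^2)/59 = 118/59 = 2, a_2 = floor((30 + 29)/2) = 29.
  m_3 = 2*29 - 29 = 29, d_3 = (959 - 29^2)/2 = 118/2 = 59, a_3 = floor((30 + 29)/59) = 1.
  m_4 = 59*1 - 29 = 30, d_4 = (959 - 30^2)/59 = 59/59 = 1, a_4 = floor((30 + 30)/1) = 60.
  m_5 = 1*60 - 30 = 30, d_5 = (959 - 30^2)/1 = 59/1 = 59: (m_5, d_5) = (m_1, d_1) = (30, 59), so from here the quotients repeat a_1, ..., a_4; the period length is 4.
Hence the expansion of sqrt(959) is a_0 = 30 followed by the repeating block 1, 29, 1, 60 (period 4).

[30; (1, 29, 1, 60)]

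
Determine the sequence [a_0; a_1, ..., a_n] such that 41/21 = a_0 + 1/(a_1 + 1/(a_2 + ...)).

Run the Euclidean algorithm on 41 and 21; the successive quotients are the partial quotients a_0, a_1, ... (each step inverts the fractional part left over by the previous one):
  41 = 1*21 + 20, so a_0 = 1.
  21 = 1*20 + 1, so a_1 = 1.
  20 = 20*1 + 0, so a_2 = 20.
The remainder reaches 0 after 3 divisions, so the expansion has 3 partial quotients, read off in order.

[1; 1, 20]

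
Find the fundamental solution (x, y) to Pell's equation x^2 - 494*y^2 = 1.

(x, y) = (73035, 3286)

First expand sqrt(494) as a continued fraction. With x_i = (sqrt(494) + m_i)/d_i and (m_0, d_0) = (0, 1): a_0 = floor(sqrt(494)) = 22, since 22^2 = 484 <= 494 < 529 = 23^2.
Iterate m_{i+1} = d_i*a_i - m_i, d_{i+1} = (494 - m_{i+1}^2)/d_i, a_{i+1} = floor((a_0 + m_{i+1})/d_{i+1}):
  m_1 = 1*22 - 0 = 22, d_1 = (494 - 22^2)/1 = 10/1 = 10, a_1 = floor((22 + 22)/10) = 4.
  m_2 = 10*4 - 22 = 18, d_2 = (494 - 18^2)/10 = 170/10 = 17, a_2 = floor((22 + 18)/17) = 2.
  m_3 = 17*2 - 18 = 16, d_3 = (494 - 16^2)/17 = 238/17 = 14, a_3 = floor((22 + 16)/14) = 2.
  m_4 = 14*2 - 16 = 12, d_4 = (494 - 12^2)/14 = 350/14 = 25, a_4 = floor((22 + 12)/25) = 1.
  m_5 = 25*1 - 12 = 13, d_5 = (494 - 13^2)/25 = 325/25 = 13, a_5 = floor((22 + 13)/13) = 2.
  m_6 = 13*2 - 13 = 13, d_6 = (494 - 13^2)/13 = 325/13 = 25, a_6 = floor((22 + 13)/25) = 1.
  m_7 = 25*1 - 13 = 12, d_7 = (494 - 12^2)/25 = 350/25 = 14, a_7 = floor((22 + 12)/14) = 2.
  m_8 = 14*2 - 12 = 16, d_8 = (494 - 16^2)/14 = 238/14 = 17, a_8 = floor((22 + 16)/17) = 2.
  m_9 = 17*2 - 16 = 18, d_9 = (494 - 18^2)/17 = 170/17 = 10, a_9 = floor((22 + 18)/10) = 4.
  m_10 = 10*4 - 18 = 22, d_10 = (494 - 22^2)/10 = 10/10 = 1, a_10 = floor((22 + 22)/1) = 44.
  m_11 = 1*44 - 22 = 22, d_11 = (494 - 22^2)/1 = 10/1 = 10: (m_11, d_11) = (m_1, d_1) = (22, 10), so from here the quotients repeat a_1, ..., a_10; the period length is 10.
So sqrt(494) = [22; (4, 2, 2, 1, 2, 1, 2, 2, 4, 44)] with period length k = 10.
k is even, so the fundamental solution of x^2 - 494y^2 = 1 is (p_{k-1}, q_{k-1}) = (p_9, q_9); compute convergents through index 9.
Convergents (p_i = a_i*p_{i-1} + p_{i-2}, q_i = a_i*q_{i-1} + q_{i-2} with p_{-2}=0, p_{-1}=1, q_{-2}=1, q_{-1}=0):
  i=0: a_0=22, p_0 = 22*1 + 0 = 22, q_0 = 22*0 + 1 = 1.
  i=1: a_1=4, p_1 = 4*22 + 1 = 89, q_1 = 4*1 + 0 = 4.
  i=2: a_2=2, p_2 = 2*89 + 22 = 200, q_2 = 2*4 + 1 = 9.
  i=3: a_3=2, p_3 = 2*200 + 89 = 489, q_3 = 2*9 + 4 = 22.
  i=4: a_4=1, p_4 = 1*489 + 200 = 689, q_4 = 1*22 + 9 = 31.
  i=5: a_5=2, p_5 = 2*689 + 489 = 1867, q_5 = 2*31 + 22 = 84.
  i=6: a_6=1, p_6 = 1*1867 + 689 = 2556, q_6 = 1*84 + 31 = 115.
  i=7: a_7=2, p_7 = 2*2556 + 1867 = 6979, q_7 = 2*115 + 84 = 314.
  i=8: a_8=2, p_8 = 2*6979 + 2556 = 16514, q_8 = 2*314 + 115 = 743.
  i=9: a_9=4, p_9 = 4*16514 + 6979 = 73035, q_9 = 4*743 + 314 = 3286.
Check: 73035^2 - 494*3286^2 = 5334111225 - 5334111224 = 1, so (x, y) = (73035, 3286) solves the equation, and by the theorem it is the least positive solution.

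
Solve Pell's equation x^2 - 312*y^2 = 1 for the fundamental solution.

(x, y) = (53, 3)

First expand sqrt(312) as a continued fraction. With x_i = (sqrt(312) + m_i)/d_i and (m_0, d_0) = (0, 1): a_0 = floor(sqrt(312)) = 17, since 17^2 = 289 <= 312 < 324 = 18^2.
Iterate m_{i+1} = d_i*a_i - m_i, d_{i+1} = (312 - m_{i+1}^2)/d_i, a_{i+1} = floor((a_0 + m_{i+1})/d_{i+1}):
  m_1 = 1*17 - 0 = 17, d_1 = (312 - 17^2)/1 = 23/1 = 23, a_1 = floor((17 + 17)/23) = 1.
  m_2 = 23*1 - 17 = 6, d_2 = (312 - 6^2)/23 = 276/23 = 12, a_2 = floor((17 + 6)/12) = 1.
  m_3 = 12*1 - 6 = 6, d_3 = (312 - 6^2)/12 = 276/12 = 23, a_3 = floor((17 + 6)/23) = 1.
  m_4 = 23*1 - 6 = 17, d_4 = (312 - 17^2)/23 = 23/23 = 1, a_4 = floor((17 + 17)/1) = 34.
  m_5 = 1*34 - 17 = 17, d_5 = (312 - 17^2)/1 = 23/1 = 23: (m_5, d_5) = (m_1, d_1) = (17, 23), so from here the quotients repeat a_1, ..., a_4; the period length is 4.
So sqrt(312) = [17; (1, 1, 1, 34)] with period length k = 4.
k is even, so the fundamental solution of x^2 - 312y^2 = 1 is (p_{k-1}, q_{k-1}) = (p_3, q_3); compute convergents through index 3.
Convergents (p_i = a_i*p_{i-1} + p_{i-2}, q_i = a_i*q_{i-1} + q_{i-2} with p_{-2}=0, p_{-1}=1, q_{-2}=1, q_{-1}=0):
  i=0: a_0=17, p_0 = 17*1 + 0 = 17, q_0 = 17*0 + 1 = 1.
  i=1: a_1=1, p_1 = 1*17 + 1 = 18, q_1 = 1*1 + 0 = 1.
  i=2: a_2=1, p_2 = 1*18 + 17 = 35, q_2 = 1*1 + 1 = 2.
  i=3: a_3=1, p_3 = 1*35 + 18 = 53, q_3 = 1*2 + 1 = 3.
Check: 53^2 - 312*3^2 = 2809 - 2808 = 1, so (x, y) = (53, 3) solves the equation, and by the theorem it is the least positive solution.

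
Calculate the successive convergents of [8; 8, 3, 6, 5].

Using the convergent recurrence p_i = a_i*p_{i-1} + p_{i-2}, q_i = a_i*q_{i-1} + q_{i-2} with p_{-2}=0, p_{-1}=1, q_{-2}=1, q_{-1}=0:
  i=0: a_0=8, p_0 = 8*1 + 0 = 8, q_0 = 8*0 + 1 = 1.
  i=1: a_1=8, p_1 = 8*8 + 1 = 65, q_1 = 8*1 + 0 = 8.
  i=2: a_2=3, p_2 = 3*65 + 8 = 203, q_2 = 3*8 + 1 = 25.
  i=3: a_3=6, p_3 = 6*203 + 65 = 1283, q_3 = 6*25 + 8 = 158.
  i=4: a_4=5, p_4 = 5*1283 + 203 = 6618, q_4 = 5*158 + 25 = 815.

8/1, 65/8, 203/25, 1283/158, 6618/815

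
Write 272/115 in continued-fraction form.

Run the Euclidean algorithm on 272 and 115; the successive quotients are the partial quotients a_0, a_1, ... (each step inverts the fractional part left over by the previous one):
  272 = 2*115 + 42, so a_0 = 2.
  115 = 2*42 + 31, so a_1 = 2.
  42 = 1*31 + 11, so a_2 = 1.
  31 = 2*11 + 9, so a_3 = 2.
  11 = 1*9 + 2, so a_4 = 1.
  9 = 4*2 + 1, so a_5 = 4.
  2 = 2*1 + 0, so a_6 = 2.
The remainder reaches 0 after 7 divisions, so the expansion has 7 partial quotients, read off in order.

[2; 2, 1, 2, 1, 4, 2]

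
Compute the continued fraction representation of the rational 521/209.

Run the Euclidean algorithm on 521 and 209; the successive quotients are the partial quotients a_0, a_1, ... (each step inverts the fractional part left over by the previous one):
  521 = 2*209 + 103, so a_0 = 2.
  209 = 2*103 + 3, so a_1 = 2.
  103 = 34*3 + 1, so a_2 = 34.
  3 = 3*1 + 0, so a_3 = 3.
The remainder reaches 0 after 4 divisions, so the expansion has 4 partial quotients, read off in order.

[2; 2, 34, 3]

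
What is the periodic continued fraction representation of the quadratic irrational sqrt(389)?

[19; (1, 2, 1, 1, 1, 1, 2, 1, 38)]

Write x_i = (sqrt(389) + m_i)/d_i with (m_0, d_0) = (0, 1). a_0 = floor(sqrt(389)) = 19, since 19^2 = 361 <= 389 < 400 = 20^2.
Iterate m_{i+1} = d_i*a_i - m_i, d_{i+1} = (389 - m_{i+1}^2)/d_i, a_{i+1} = floor((a_0 + m_{i+1})/d_{i+1}):
  m_1 = 1*19 - 0 = 19, d_1 = (389 - 19^2)/1 = 28/1 = 28, a_1 = floor((19 + 19)/28) = 1.
  m_2 = 28*1 - 19 = 9, d_2 = (389 - 9^2)/28 = 308/28 = 11, a_2 = floor((19 + 9)/11) = 2.
  m_3 = 11*2 - 9 = 13, d_3 = (389 - 13^2)/11 = 220/11 = 20, a_3 = floor((19 + 13)/20) = 1.
  m_4 = 20*1 - 13 = 7, d_4 = (389 - 7^2)/20 = 340/20 = 17, a_4 = floor((19 + 7)/17) = 1.
  m_5 = 17*1 - 7 = 10, d_5 = (389 - 10^2)/17 = 289/17 = 17, a_5 = floor((19 + 10)/17) = 1.
  m_6 = 17*1 - 10 = 7, d_6 = (389 - 7^2)/17 = 340/17 = 20, a_6 = floor((19 + 7)/20) = 1.
  m_7 = 20*1 - 7 = 13, d_7 = (389 - 13^2)/20 = 220/20 = 11, a_7 = floor((19 + 13)/11) = 2.
  m_8 = 11*2 - 13 = 9, d_8 = (389 - 9^2)/11 = 308/11 = 28, a_8 = floor((19 + 9)/28) = 1.
  m_9 = 28*1 - 9 = 19, d_9 = (389 - 19^2)/28 = 28/28 = 1, a_9 = floor((19 + 19)/1) = 38.
  m_10 = 1*38 - 19 = 19, d_10 = (389 - 19^2)/1 = 28/1 = 28: (m_10, d_10) = (m_1, d_1) = (19, 28), so from here the quotients repeat a_1, ..., a_9; the period length is 9.
Hence the expansion of sqrt(389) is a_0 = 19 followed by the repeating block 1, 2, 1, 1, 1, 1, 2, 1, 38 (period 9).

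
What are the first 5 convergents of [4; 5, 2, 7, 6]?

4/1, 21/5, 46/11, 343/82, 2104/503

Using the convergent recurrence p_i = a_i*p_{i-1} + p_{i-2}, q_i = a_i*q_{i-1} + q_{i-2} with p_{-2}=0, p_{-1}=1, q_{-2}=1, q_{-1}=0:
  i=0: a_0=4, p_0 = 4*1 + 0 = 4, q_0 = 4*0 + 1 = 1.
  i=1: a_1=5, p_1 = 5*4 + 1 = 21, q_1 = 5*1 + 0 = 5.
  i=2: a_2=2, p_2 = 2*21 + 4 = 46, q_2 = 2*5 + 1 = 11.
  i=3: a_3=7, p_3 = 7*46 + 21 = 343, q_3 = 7*11 + 5 = 82.
  i=4: a_4=6, p_4 = 6*343 + 46 = 2104, q_4 = 6*82 + 11 = 503.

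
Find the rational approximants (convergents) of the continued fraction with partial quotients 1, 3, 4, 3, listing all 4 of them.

1/1, 4/3, 17/13, 55/42

Using the convergent recurrence p_i = a_i*p_{i-1} + p_{i-2}, q_i = a_i*q_{i-1} + q_{i-2} with p_{-2}=0, p_{-1}=1, q_{-2}=1, q_{-1}=0:
  i=0: a_0=1, p_0 = 1*1 + 0 = 1, q_0 = 1*0 + 1 = 1.
  i=1: a_1=3, p_1 = 3*1 + 1 = 4, q_1 = 3*1 + 0 = 3.
  i=2: a_2=4, p_2 = 4*4 + 1 = 17, q_2 = 4*3 + 1 = 13.
  i=3: a_3=3, p_3 = 3*17 + 4 = 55, q_3 = 3*13 + 3 = 42.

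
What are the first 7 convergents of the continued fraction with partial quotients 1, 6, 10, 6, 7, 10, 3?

Using the convergent recurrence p_i = a_i*p_{i-1} + p_{i-2}, q_i = a_i*q_{i-1} + q_{i-2} with p_{-2}=0, p_{-1}=1, q_{-2}=1, q_{-1}=0:
  i=0: a_0=1, p_0 = 1*1 + 0 = 1, q_0 = 1*0 + 1 = 1.
  i=1: a_1=6, p_1 = 6*1 + 1 = 7, q_1 = 6*1 + 0 = 6.
  i=2: a_2=10, p_2 = 10*7 + 1 = 71, q_2 = 10*6 + 1 = 61.
  i=3: a_3=6, p_3 = 6*71 + 7 = 433, q_3 = 6*61 + 6 = 372.
  i=4: a_4=7, p_4 = 7*433 + 71 = 3102, q_4 = 7*372 + 61 = 2665.
  i=5: a_5=10, p_5 = 10*3102 + 433 = 31453, q_5 = 10*2665 + 372 = 27022.
  i=6: a_6=3, p_6 = 3*31453 + 3102 = 97461, q_6 = 3*27022 + 2665 = 83731.

1/1, 7/6, 71/61, 433/372, 3102/2665, 31453/27022, 97461/83731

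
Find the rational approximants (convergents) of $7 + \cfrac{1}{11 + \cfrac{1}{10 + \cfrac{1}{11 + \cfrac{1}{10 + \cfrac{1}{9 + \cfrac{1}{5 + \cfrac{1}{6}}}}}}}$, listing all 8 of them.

7/1, 78/11, 787/111, 8735/1232, 88137/12431, 801968/113111, 4097977/577986, 25389830/3581027

Using the convergent recurrence p_i = a_i*p_{i-1} + p_{i-2}, q_i = a_i*q_{i-1} + q_{i-2} with p_{-2}=0, p_{-1}=1, q_{-2}=1, q_{-1}=0:
  i=0: a_0=7, p_0 = 7*1 + 0 = 7, q_0 = 7*0 + 1 = 1.
  i=1: a_1=11, p_1 = 11*7 + 1 = 78, q_1 = 11*1 + 0 = 11.
  i=2: a_2=10, p_2 = 10*78 + 7 = 787, q_2 = 10*11 + 1 = 111.
  i=3: a_3=11, p_3 = 11*787 + 78 = 8735, q_3 = 11*111 + 11 = 1232.
  i=4: a_4=10, p_4 = 10*8735 + 787 = 88137, q_4 = 10*1232 + 111 = 12431.
  i=5: a_5=9, p_5 = 9*88137 + 8735 = 801968, q_5 = 9*12431 + 1232 = 113111.
  i=6: a_6=5, p_6 = 5*801968 + 88137 = 4097977, q_6 = 5*113111 + 12431 = 577986.
  i=7: a_7=6, p_7 = 6*4097977 + 801968 = 25389830, q_7 = 6*577986 + 113111 = 3581027.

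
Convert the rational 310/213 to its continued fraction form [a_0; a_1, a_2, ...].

[1; 2, 5, 9, 2]

Run the Euclidean algorithm on 310 and 213; the successive quotients are the partial quotients a_0, a_1, ... (each step inverts the fractional part left over by the previous one):
  310 = 1*213 + 97, so a_0 = 1.
  213 = 2*97 + 19, so a_1 = 2.
  97 = 5*19 + 2, so a_2 = 5.
  19 = 9*2 + 1, so a_3 = 9.
  2 = 2*1 + 0, so a_4 = 2.
The remainder reaches 0 after 5 divisions, so the expansion has 5 partial quotients, read off in order.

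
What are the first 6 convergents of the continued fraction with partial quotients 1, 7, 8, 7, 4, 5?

Using the convergent recurrence p_i = a_i*p_{i-1} + p_{i-2}, q_i = a_i*q_{i-1} + q_{i-2} with p_{-2}=0, p_{-1}=1, q_{-2}=1, q_{-1}=0:
  i=0: a_0=1, p_0 = 1*1 + 0 = 1, q_0 = 1*0 + 1 = 1.
  i=1: a_1=7, p_1 = 7*1 + 1 = 8, q_1 = 7*1 + 0 = 7.
  i=2: a_2=8, p_2 = 8*8 + 1 = 65, q_2 = 8*7 + 1 = 57.
  i=3: a_3=7, p_3 = 7*65 + 8 = 463, q_3 = 7*57 + 7 = 406.
  i=4: a_4=4, p_4 = 4*463 + 65 = 1917, q_4 = 4*406 + 57 = 1681.
  i=5: a_5=5, p_5 = 5*1917 + 463 = 10048, q_5 = 5*1681 + 406 = 8811.

1/1, 8/7, 65/57, 463/406, 1917/1681, 10048/8811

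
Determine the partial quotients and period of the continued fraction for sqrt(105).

Write x_i = (sqrt(105) + m_i)/d_i with (m_0, d_0) = (0, 1). a_0 = floor(sqrt(105)) = 10, since 10^2 = 100 <= 105 < 121 = 11^2.
Iterate m_{i+1} = d_i*a_i - m_i, d_{i+1} = (105 - m_{i+1}^2)/d_i, a_{i+1} = floor((a_0 + m_{i+1})/d_{i+1}):
  m_1 = 1*10 - 0 = 10, d_1 = (105 - 10^2)/1 = 5/1 = 5, a_1 = floor((10 + 10)/5) = 4.
  m_2 = 5*4 - 10 = 10, d_2 = (105 - 10^2)/5 = 5/5 = 1, a_2 = floor((10 + 10)/1) = 20.
  m_3 = 1*20 - 10 = 10, d_3 = (105 - 10^2)/1 = 5/1 = 5: (m_3, d_3) = (m_1, d_1) = (10, 5), so from here the quotients repeat a_1, a_2; the period length is 2.
Hence the expansion of sqrt(105) is a_0 = 10 followed by the repeating block 4, 20 (period 2).

[10; (4, 20)]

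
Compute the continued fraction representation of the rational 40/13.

Run the Euclidean algorithm on 40 and 13; the successive quotients are the partial quotients a_0, a_1, ... (each step inverts the fractional part left over by the previous one):
  40 = 3*13 + 1, so a_0 = 3.
  13 = 13*1 + 0, so a_1 = 13.
The remainder reaches 0 after 2 divisions, so the expansion has 2 partial quotients, read off in order.

[3; 13]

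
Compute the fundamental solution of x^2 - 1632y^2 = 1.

First expand sqrt(1632) as a continued fraction. With x_i = (sqrt(1632) + m_i)/d_i and (m_0, d_0) = (0, 1): a_0 = floor(sqrt(1632)) = 40, since 40^2 = 1600 <= 1632 < 1681 = 41^2.
Iterate m_{i+1} = d_i*a_i - m_i, d_{i+1} = (1632 - m_{i+1}^2)/d_i, a_{i+1} = floor((a_0 + m_{i+1})/d_{i+1}):
  m_1 = 1*40 - 0 = 40, d_1 = (1632 - 40^2)/1 = 32/1 = 32, a_1 = floor((40 + 40)/32) = 2.
  m_2 = 32*2 - 40 = 24, d_2 = (1632 - 24^2)/32 = 1056/32 = 33, a_2 = floor((40 + 24)/33) = 1.
  m_3 = 33*1 - 24 = 9, d_3 = (1632 - 9^2)/33 = 1551/33 = 47, a_3 = floor((40 + 9)/47) = 1.
  m_4 = 47*1 - 9 = 38, d_4 = (1632 - 38^2)/47 = 188/47 = 4, a_4 = floor((40 + 38)/4) = 19.
  m_5 = 4*19 - 38 = 38, d_5 = (1632 - 38^2)/4 = 188/4 = 47, a_5 = floor((40 + 38)/47) = 1.
  m_6 = 47*1 - 38 = 9, d_6 = (1632 - 9^2)/47 = 1551/47 = 33, a_6 = floor((40 + 9)/33) = 1.
  m_7 = 33*1 - 9 = 24, d_7 = (1632 - 24^2)/33 = 1056/33 = 32, a_7 = floor((40 + 24)/32) = 2.
  m_8 = 32*2 - 24 = 40, d_8 = (1632 - 40^2)/32 = 32/32 = 1, a_8 = floor((40 + 40)/1) = 80.
  m_9 = 1*80 - 40 = 40, d_9 = (1632 - 40^2)/1 = 32/1 = 32: (m_9, d_9) = (m_1, d_1) = (40, 32), so from here the quotients repeat a_1, ..., a_8; the period length is 8.
So sqrt(1632) = [40; (2, 1, 1, 19, 1, 1, 2, 80)] with period length k = 8.
k is even, so the fundamental solution of x^2 - 1632y^2 = 1 is (p_{k-1}, q_{k-1}) = (p_7, q_7); compute convergents through index 7.
Convergents (p_i = a_i*p_{i-1} + p_{i-2}, q_i = a_i*q_{i-1} + q_{i-2} with p_{-2}=0, p_{-1}=1, q_{-2}=1, q_{-1}=0):
  i=0: a_0=40, p_0 = 40*1 + 0 = 40, q_0 = 40*0 + 1 = 1.
  i=1: a_1=2, p_1 = 2*40 + 1 = 81, q_1 = 2*1 + 0 = 2.
  i=2: a_2=1, p_2 = 1*81 + 40 = 121, q_2 = 1*2 + 1 = 3.
  i=3: a_3=1, p_3 = 1*121 + 81 = 202, q_3 = 1*3 + 2 = 5.
  i=4: a_4=19, p_4 = 19*202 + 121 = 3959, q_4 = 19*5 + 3 = 98.
  i=5: a_5=1, p_5 = 1*3959 + 202 = 4161, q_5 = 1*98 + 5 = 103.
  i=6: a_6=1, p_6 = 1*4161 + 3959 = 8120, q_6 = 1*103 + 98 = 201.
  i=7: a_7=2, p_7 = 2*8120 + 4161 = 20401, q_7 = 2*201 + 103 = 505.
Check: 20401^2 - 1632*505^2 = 416200801 - 416200800 = 1, so (x, y) = (20401, 505) solves the equation, and by the theorem it is the least positive solution.

(x, y) = (20401, 505)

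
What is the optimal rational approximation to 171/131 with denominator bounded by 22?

Expand x = 171/131 as a continued fraction with the Euclidean algorithm:
  171 = 1*131 + 40, so a_0 = 1.
  131 = 3*40 + 11, so a_1 = 3.
  40 = 3*11 + 7, so a_2 = 3.
  11 = 1*7 + 4, so a_3 = 1.
  7 = 1*4 + 3, so a_4 = 1.
  4 = 1*3 + 1, so a_5 = 1.
  3 = 3*1 + 0, so a_6 = 3.
so x = [1; 3, 3, 1, 1, 1, 3].
Convergents (p_i = a_i*p_{i-1} + p_{i-2}, q_i = a_i*q_{i-1} + q_{i-2} with p_{-2}=0, p_{-1}=1, q_{-2}=1, q_{-1}=0), until the denominator exceeds 22:
  i=0: a_0=1, p_0 = 1*1 + 0 = 1, q_0 = 1*0 + 1 = 1.
  i=1: a_1=3, p_1 = 3*1 + 1 = 4, q_1 = 3*1 + 0 = 3.
  i=2: a_2=3, p_2 = 3*4 + 1 = 13, q_2 = 3*3 + 1 = 10.
  i=3: a_3=1, p_3 = 1*13 + 4 = 17, q_3 = 1*10 + 3 = 13.
  i=4: a_4=1, p_4 = 1*17 + 13 = 30, q_4 = 1*13 + 10 = 23.
q_4 = 23 > 22, so the last convergent with denominator <= 22 is p_3/q_3 = 17/13.
The closest fraction with denominator <= 22 is either p_3/q_3 or the intermediate fraction (k*p_3 + p_2)/(k*q_3 + q_2) with the largest k >= 1 whose denominator stays <= 22; these approach x as k grows, and every other convergent or intermediate fraction in range is farther away.
Largest k: floor((22 - q_2)/q_3) = floor((22 - 10)/13) = 0.
Since k = 0, no intermediate fraction beyond p_3/q_3 has denominator <= 22, so the convergent 17/13 is the closest (its error is |171*13 - 17*131|/(131*13) = 4/1703).

17/13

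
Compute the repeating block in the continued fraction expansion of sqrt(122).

Write x_i = (sqrt(122) + m_i)/d_i with (m_0, d_0) = (0, 1). a_0 = floor(sqrt(122)) = 11, since 11^2 = 121 <= 122 < 144 = 12^2.
Iterate m_{i+1} = d_i*a_i - m_i, d_{i+1} = (122 - m_{i+1}^2)/d_i, a_{i+1} = floor((a_0 + m_{i+1})/d_{i+1}):
  m_1 = 1*11 - 0 = 11, d_1 = (122 - 11^2)/1 = 1/1 = 1, a_1 = floor((11 + 11)/1) = 22.
  m_2 = 1*22 - 11 = 11, d_2 = (122 - 11^2)/1 = 1/1 = 1: (m_2, d_2) = (m_1, d_1) = (11, 1), so from here the quotient a_1 repeats; the period length is 1.
Hence the expansion of sqrt(122) is a_0 = 11 followed by the repeating block 22 (period 1).

[11; (22)]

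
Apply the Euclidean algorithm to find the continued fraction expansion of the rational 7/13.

Run the Euclidean algorithm on 7 and 13; the successive quotients are the partial quotients a_0, a_1, ... (each step inverts the fractional part left over by the previous one):
  7 = 0*13 + 7, so a_0 = 0.
  13 = 1*7 + 6, so a_1 = 1.
  7 = 1*6 + 1, so a_2 = 1.
  6 = 6*1 + 0, so a_3 = 6.
The remainder reaches 0 after 4 divisions, so the expansion has 4 partial quotients, read off in order.

[0; 1, 1, 6]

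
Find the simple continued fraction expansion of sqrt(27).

[5; (5, 10)]

Write x_i = (sqrt(27) + m_i)/d_i with (m_0, d_0) = (0, 1). a_0 = floor(sqrt(27)) = 5, since 5^2 = 25 <= 27 < 36 = 6^2.
Iterate m_{i+1} = d_i*a_i - m_i, d_{i+1} = (27 - m_{i+1}^2)/d_i, a_{i+1} = floor((a_0 + m_{i+1})/d_{i+1}):
  m_1 = 1*5 - 0 = 5, d_1 = (27 - 5^2)/1 = 2/1 = 2, a_1 = floor((5 + 5)/2) = 5.
  m_2 = 2*5 - 5 = 5, d_2 = (27 - 5^2)/2 = 2/2 = 1, a_2 = floor((5 + 5)/1) = 10.
  m_3 = 1*10 - 5 = 5, d_3 = (27 - 5^2)/1 = 2/1 = 2: (m_3, d_3) = (m_1, d_1) = (5, 2), so from here the quotients repeat a_1, a_2; the period length is 2.
Hence the expansion of sqrt(27) is a_0 = 5 followed by the repeating block 5, 10 (period 2).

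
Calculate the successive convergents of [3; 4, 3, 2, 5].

3/1, 13/4, 42/13, 97/30, 527/163

Using the convergent recurrence p_i = a_i*p_{i-1} + p_{i-2}, q_i = a_i*q_{i-1} + q_{i-2} with p_{-2}=0, p_{-1}=1, q_{-2}=1, q_{-1}=0:
  i=0: a_0=3, p_0 = 3*1 + 0 = 3, q_0 = 3*0 + 1 = 1.
  i=1: a_1=4, p_1 = 4*3 + 1 = 13, q_1 = 4*1 + 0 = 4.
  i=2: a_2=3, p_2 = 3*13 + 3 = 42, q_2 = 3*4 + 1 = 13.
  i=3: a_3=2, p_3 = 2*42 + 13 = 97, q_3 = 2*13 + 4 = 30.
  i=4: a_4=5, p_4 = 5*97 + 42 = 527, q_4 = 5*30 + 13 = 163.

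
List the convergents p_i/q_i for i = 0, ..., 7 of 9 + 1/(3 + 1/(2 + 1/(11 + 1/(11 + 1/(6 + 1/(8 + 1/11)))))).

Using the convergent recurrence p_i = a_i*p_{i-1} + p_{i-2}, q_i = a_i*q_{i-1} + q_{i-2} with p_{-2}=0, p_{-1}=1, q_{-2}=1, q_{-1}=0:
  i=0: a_0=9, p_0 = 9*1 + 0 = 9, q_0 = 9*0 + 1 = 1.
  i=1: a_1=3, p_1 = 3*9 + 1 = 28, q_1 = 3*1 + 0 = 3.
  i=2: a_2=2, p_2 = 2*28 + 9 = 65, q_2 = 2*3 + 1 = 7.
  i=3: a_3=11, p_3 = 11*65 + 28 = 743, q_3 = 11*7 + 3 = 80.
  i=4: a_4=11, p_4 = 11*743 + 65 = 8238, q_4 = 11*80 + 7 = 887.
  i=5: a_5=6, p_5 = 6*8238 + 743 = 50171, q_5 = 6*887 + 80 = 5402.
  i=6: a_6=8, p_6 = 8*50171 + 8238 = 409606, q_6 = 8*5402 + 887 = 44103.
  i=7: a_7=11, p_7 = 11*409606 + 50171 = 4555837, q_7 = 11*44103 + 5402 = 490535.

9/1, 28/3, 65/7, 743/80, 8238/887, 50171/5402, 409606/44103, 4555837/490535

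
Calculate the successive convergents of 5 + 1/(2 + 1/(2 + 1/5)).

Using the convergent recurrence p_i = a_i*p_{i-1} + p_{i-2}, q_i = a_i*q_{i-1} + q_{i-2} with p_{-2}=0, p_{-1}=1, q_{-2}=1, q_{-1}=0:
  i=0: a_0=5, p_0 = 5*1 + 0 = 5, q_0 = 5*0 + 1 = 1.
  i=1: a_1=2, p_1 = 2*5 + 1 = 11, q_1 = 2*1 + 0 = 2.
  i=2: a_2=2, p_2 = 2*11 + 5 = 27, q_2 = 2*2 + 1 = 5.
  i=3: a_3=5, p_3 = 5*27 + 11 = 146, q_3 = 5*5 + 2 = 27.

5/1, 11/2, 27/5, 146/27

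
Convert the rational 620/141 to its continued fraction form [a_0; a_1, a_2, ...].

Run the Euclidean algorithm on 620 and 141; the successive quotients are the partial quotients a_0, a_1, ... (each step inverts the fractional part left over by the previous one):
  620 = 4*141 + 56, so a_0 = 4.
  141 = 2*56 + 29, so a_1 = 2.
  56 = 1*29 + 27, so a_2 = 1.
  29 = 1*27 + 2, so a_3 = 1.
  27 = 13*2 + 1, so a_4 = 13.
  2 = 2*1 + 0, so a_5 = 2.
The remainder reaches 0 after 6 divisions, so the expansion has 6 partial quotients, read off in order.

[4; 2, 1, 1, 13, 2]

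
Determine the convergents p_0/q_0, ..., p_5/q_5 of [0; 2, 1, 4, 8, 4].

Using the convergent recurrence p_i = a_i*p_{i-1} + p_{i-2}, q_i = a_i*q_{i-1} + q_{i-2} with p_{-2}=0, p_{-1}=1, q_{-2}=1, q_{-1}=0:
  i=0: a_0=0, p_0 = 0*1 + 0 = 0, q_0 = 0*0 + 1 = 1.
  i=1: a_1=2, p_1 = 2*0 + 1 = 1, q_1 = 2*1 + 0 = 2.
  i=2: a_2=1, p_2 = 1*1 + 0 = 1, q_2 = 1*2 + 1 = 3.
  i=3: a_3=4, p_3 = 4*1 + 1 = 5, q_3 = 4*3 + 2 = 14.
  i=4: a_4=8, p_4 = 8*5 + 1 = 41, q_4 = 8*14 + 3 = 115.
  i=5: a_5=4, p_5 = 4*41 + 5 = 169, q_5 = 4*115 + 14 = 474.

0/1, 1/2, 1/3, 5/14, 41/115, 169/474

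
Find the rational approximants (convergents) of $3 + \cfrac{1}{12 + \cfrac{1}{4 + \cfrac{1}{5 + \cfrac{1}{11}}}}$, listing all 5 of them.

3/1, 37/12, 151/49, 792/257, 8863/2876

Using the convergent recurrence p_i = a_i*p_{i-1} + p_{i-2}, q_i = a_i*q_{i-1} + q_{i-2} with p_{-2}=0, p_{-1}=1, q_{-2}=1, q_{-1}=0:
  i=0: a_0=3, p_0 = 3*1 + 0 = 3, q_0 = 3*0 + 1 = 1.
  i=1: a_1=12, p_1 = 12*3 + 1 = 37, q_1 = 12*1 + 0 = 12.
  i=2: a_2=4, p_2 = 4*37 + 3 = 151, q_2 = 4*12 + 1 = 49.
  i=3: a_3=5, p_3 = 5*151 + 37 = 792, q_3 = 5*49 + 12 = 257.
  i=4: a_4=11, p_4 = 11*792 + 151 = 8863, q_4 = 11*257 + 49 = 2876.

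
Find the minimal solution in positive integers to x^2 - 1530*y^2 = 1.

(x, y) = (229841, 5876)

First expand sqrt(1530) as a continued fraction. With x_i = (sqrt(1530) + m_i)/d_i and (m_0, d_0) = (0, 1): a_0 = floor(sqrt(1530)) = 39, since 39^2 = 1521 <= 1530 < 1600 = 40^2.
Iterate m_{i+1} = d_i*a_i - m_i, d_{i+1} = (1530 - m_{i+1}^2)/d_i, a_{i+1} = floor((a_0 + m_{i+1})/d_{i+1}):
  m_1 = 1*39 - 0 = 39, d_1 = (1530 - 39^2)/1 = 9/1 = 9, a_1 = floor((39 + 39)/9) = 8.
  m_2 = 9*8 - 39 = 33, d_2 = (1530 - 33^2)/9 = 441/9 = 49, a_2 = floor((39 + 33)/49) = 1.
  m_3 = 49*1 - 33 = 16, d_3 = (1530 - 16^2)/49 = 1274/49 = 26, a_3 = floor((39 + 16)/26) = 2.
  m_4 = 26*2 - 16 = 36, d_4 = (1530 - 36^2)/26 = 234/26 = 9, a_4 = floor((39 + 36)/9) = 8.
  m_5 = 9*8 - 36 = 36, d_5 = (1530 - 36^2)/9 = 234/9 = 26, a_5 = floor((39 + 36)/26) = 2.
  m_6 = 26*2 - 36 = 16, d_6 = (1530 - 16^2)/26 = 1274/26 = 49, a_6 = floor((39 + 16)/49) = 1.
  m_7 = 49*1 - 16 = 33, d_7 = (1530 - 33^2)/49 = 441/49 = 9, a_7 = floor((39 + 33)/9) = 8.
  m_8 = 9*8 - 33 = 39, d_8 = (1530 - 39^2)/9 = 9/9 = 1, a_8 = floor((39 + 39)/1) = 78.
  m_9 = 1*78 - 39 = 39, d_9 = (1530 - 39^2)/1 = 9/1 = 9: (m_9, d_9) = (m_1, d_1) = (39, 9), so from here the quotients repeat a_1, ..., a_8; the period length is 8.
So sqrt(1530) = [39; (8, 1, 2, 8, 2, 1, 8, 78)] with period length k = 8.
k is even, so the fundamental solution of x^2 - 1530y^2 = 1 is (p_{k-1}, q_{k-1}) = (p_7, q_7); compute convergents through index 7.
Convergents (p_i = a_i*p_{i-1} + p_{i-2}, q_i = a_i*q_{i-1} + q_{i-2} with p_{-2}=0, p_{-1}=1, q_{-2}=1, q_{-1}=0):
  i=0: a_0=39, p_0 = 39*1 + 0 = 39, q_0 = 39*0 + 1 = 1.
  i=1: a_1=8, p_1 = 8*39 + 1 = 313, q_1 = 8*1 + 0 = 8.
  i=2: a_2=1, p_2 = 1*313 + 39 = 352, q_2 = 1*8 + 1 = 9.
  i=3: a_3=2, p_3 = 2*352 + 313 = 1017, q_3 = 2*9 + 8 = 26.
  i=4: a_4=8, p_4 = 8*1017 + 352 = 8488, q_4 = 8*26 + 9 = 217.
  i=5: a_5=2, p_5 = 2*8488 + 1017 = 17993, q_5 = 2*217 + 26 = 460.
  i=6: a_6=1, p_6 = 1*17993 + 8488 = 26481, q_6 = 1*460 + 217 = 677.
  i=7: a_7=8, p_7 = 8*26481 + 17993 = 229841, q_7 = 8*677 + 460 = 5876.
Check: 229841^2 - 1530*5876^2 = 52826885281 - 52826885280 = 1, so (x, y) = (229841, 5876) solves the equation, and by the theorem it is the least positive solution.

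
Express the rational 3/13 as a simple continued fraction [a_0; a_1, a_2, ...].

Run the Euclidean algorithm on 3 and 13; the successive quotients are the partial quotients a_0, a_1, ... (each step inverts the fractional part left over by the previous one):
  3 = 0*13 + 3, so a_0 = 0.
  13 = 4*3 + 1, so a_1 = 4.
  3 = 3*1 + 0, so a_2 = 3.
The remainder reaches 0 after 3 divisions, so the expansion has 3 partial quotients, read off in order.

[0; 4, 3]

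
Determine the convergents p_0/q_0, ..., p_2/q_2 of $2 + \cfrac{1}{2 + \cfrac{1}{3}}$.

Using the convergent recurrence p_i = a_i*p_{i-1} + p_{i-2}, q_i = a_i*q_{i-1} + q_{i-2} with p_{-2}=0, p_{-1}=1, q_{-2}=1, q_{-1}=0:
  i=0: a_0=2, p_0 = 2*1 + 0 = 2, q_0 = 2*0 + 1 = 1.
  i=1: a_1=2, p_1 = 2*2 + 1 = 5, q_1 = 2*1 + 0 = 2.
  i=2: a_2=3, p_2 = 3*5 + 2 = 17, q_2 = 3*2 + 1 = 7.

2/1, 5/2, 17/7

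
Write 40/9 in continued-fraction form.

[4; 2, 4]

Run the Euclidean algorithm on 40 and 9; the successive quotients are the partial quotients a_0, a_1, ... (each step inverts the fractional part left over by the previous one):
  40 = 4*9 + 4, so a_0 = 4.
  9 = 2*4 + 1, so a_1 = 2.
  4 = 4*1 + 0, so a_2 = 4.
The remainder reaches 0 after 3 divisions, so the expansion has 3 partial quotients, read off in order.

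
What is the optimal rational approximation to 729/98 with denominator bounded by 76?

Expand x = 729/98 as a continued fraction with the Euclidean algorithm:
  729 = 7*98 + 43, so a_0 = 7.
  98 = 2*43 + 12, so a_1 = 2.
  43 = 3*12 + 7, so a_2 = 3.
  12 = 1*7 + 5, so a_3 = 1.
  7 = 1*5 + 2, so a_4 = 1.
  5 = 2*2 + 1, so a_5 = 2.
  2 = 2*1 + 0, so a_6 = 2.
so x = [7; 2, 3, 1, 1, 2, 2].
Convergents (p_i = a_i*p_{i-1} + p_{i-2}, q_i = a_i*q_{i-1} + q_{i-2} with p_{-2}=0, p_{-1}=1, q_{-2}=1, q_{-1}=0), until the denominator exceeds 76:
  i=0: a_0=7, p_0 = 7*1 + 0 = 7, q_0 = 7*0 + 1 = 1.
  i=1: a_1=2, p_1 = 2*7 + 1 = 15, q_1 = 2*1 + 0 = 2.
  i=2: a_2=3, p_2 = 3*15 + 7 = 52, q_2 = 3*2 + 1 = 7.
  i=3: a_3=1, p_3 = 1*52 + 15 = 67, q_3 = 1*7 + 2 = 9.
  i=4: a_4=1, p_4 = 1*67 + 52 = 119, q_4 = 1*9 + 7 = 16.
  i=5: a_5=2, p_5 = 2*119 + 67 = 305, q_5 = 2*16 + 9 = 41.
  i=6: a_6=2, p_6 = 2*305 + 119 = 729, q_6 = 2*41 + 16 = 98.
q_6 = 98 > 76, so the last convergent with denominator <= 76 is p_5/q_5 = 305/41.
The closest fraction with denominator <= 76 is either p_5/q_5 or the intermediate fraction (k*p_5 + p_4)/(k*q_5 + q_4) with the largest k >= 1 whose denominator stays <= 76; these approach x as k grows, and every other convergent or intermediate fraction in range is farther away.
Largest k: floor((76 - q_4)/q_5) = floor((76 - 16)/41) = 1.
That gives (1*305 + 119)/(1*41 + 16) = 424/57.
Compare the errors: |x - 305/41| = |729*41 - 305*98|/(98*41) = 1/4018, and |x - 424/57| = |729*57 - 424*98|/(98*57) = 1/5586.
Cross-multiplying, 1*4018 = 4018 < 5586 = 1*5586, so 1/5586 is smaller: the intermediate fraction 424/57 is closer to x than 305/41.

424/57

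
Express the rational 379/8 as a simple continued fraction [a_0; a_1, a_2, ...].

[47; 2, 1, 2]

Run the Euclidean algorithm on 379 and 8; the successive quotients are the partial quotients a_0, a_1, ... (each step inverts the fractional part left over by the previous one):
  379 = 47*8 + 3, so a_0 = 47.
  8 = 2*3 + 2, so a_1 = 2.
  3 = 1*2 + 1, so a_2 = 1.
  2 = 2*1 + 0, so a_3 = 2.
The remainder reaches 0 after 4 divisions, so the expansion has 4 partial quotients, read off in order.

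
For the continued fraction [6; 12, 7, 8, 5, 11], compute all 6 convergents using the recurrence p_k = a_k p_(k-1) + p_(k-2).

6/1, 73/12, 517/85, 4209/692, 21562/3545, 241391/39687

Using the convergent recurrence p_i = a_i*p_{i-1} + p_{i-2}, q_i = a_i*q_{i-1} + q_{i-2} with p_{-2}=0, p_{-1}=1, q_{-2}=1, q_{-1}=0:
  i=0: a_0=6, p_0 = 6*1 + 0 = 6, q_0 = 6*0 + 1 = 1.
  i=1: a_1=12, p_1 = 12*6 + 1 = 73, q_1 = 12*1 + 0 = 12.
  i=2: a_2=7, p_2 = 7*73 + 6 = 517, q_2 = 7*12 + 1 = 85.
  i=3: a_3=8, p_3 = 8*517 + 73 = 4209, q_3 = 8*85 + 12 = 692.
  i=4: a_4=5, p_4 = 5*4209 + 517 = 21562, q_4 = 5*692 + 85 = 3545.
  i=5: a_5=11, p_5 = 11*21562 + 4209 = 241391, q_5 = 11*3545 + 692 = 39687.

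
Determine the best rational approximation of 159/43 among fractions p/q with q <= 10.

Expand x = 159/43 as a continued fraction with the Euclidean algorithm:
  159 = 3*43 + 30, so a_0 = 3.
  43 = 1*30 + 13, so a_1 = 1.
  30 = 2*13 + 4, so a_2 = 2.
  13 = 3*4 + 1, so a_3 = 3.
  4 = 4*1 + 0, so a_4 = 4.
so x = [3; 1, 2, 3, 4].
Convergents (p_i = a_i*p_{i-1} + p_{i-2}, q_i = a_i*q_{i-1} + q_{i-2} with p_{-2}=0, p_{-1}=1, q_{-2}=1, q_{-1}=0), until the denominator exceeds 10:
  i=0: a_0=3, p_0 = 3*1 + 0 = 3, q_0 = 3*0 + 1 = 1.
  i=1: a_1=1, p_1 = 1*3 + 1 = 4, q_1 = 1*1 + 0 = 1.
  i=2: a_2=2, p_2 = 2*4 + 3 = 11, q_2 = 2*1 + 1 = 3.
  i=3: a_3=3, p_3 = 3*11 + 4 = 37, q_3 = 3*3 + 1 = 10.
  i=4: a_4=4, p_4 = 4*37 + 11 = 159, q_4 = 4*10 + 3 = 43.
q_4 = 43 > 10, so the last convergent with denominator <= 10 is p_3/q_3 = 37/10.
The closest fraction with denominator <= 10 is either p_3/q_3 or the intermediate fraction (k*p_3 + p_2)/(k*q_3 + q_2) with the largest k >= 1 whose denominator stays <= 10; these approach x as k grows, and every other convergent or intermediate fraction in range is farther away.
Largest k: floor((10 - q_2)/q_3) = floor((10 - 3)/10) = 0.
Since k = 0, no intermediate fraction beyond p_3/q_3 has denominator <= 10, so the convergent 37/10 is the closest (its error is |159*10 - 37*43|/(43*10) = 1/430).

37/10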